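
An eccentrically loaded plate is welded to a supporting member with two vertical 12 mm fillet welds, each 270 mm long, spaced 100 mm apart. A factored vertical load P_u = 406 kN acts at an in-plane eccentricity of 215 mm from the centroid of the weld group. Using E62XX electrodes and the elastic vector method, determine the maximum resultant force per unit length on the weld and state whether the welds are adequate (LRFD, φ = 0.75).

E62XX → F_EXX = 620 MPa.
Total weld length L_w = 540 mm. Treat welds as unit-width lines.
Polar moment about centroid: J = 2[d³/12 + d(b/2)²] = 2[270³/12 + 270×50²] = 4630000 mm³.
Direct shear f_v = P/L_w = 406×10³ / 540 = 751.9 N/mm (vertical).
Torsion M = P·e = 406×10³ × 215 = 87290000 N·mm.
Critical point at (x, y) = (50, 135) from centroid. f_tx = M·y/J = 2545 N/mm; f_ty = M·x/J = 942.6 N/mm.
Resultant f_max = √[f_tx² + (f_v + f_ty)²] = √[2545² + (751.9 + 942.6)²] = 3057 N/mm.
Capacity per unit length: φr_n = 0.75 × 0.6 × 620 × (0.707 × 12) = 2367 N/mm.
3057 > 2367 → NOT adequate.

f_max ≈ 3060 N/mm; NOT adequate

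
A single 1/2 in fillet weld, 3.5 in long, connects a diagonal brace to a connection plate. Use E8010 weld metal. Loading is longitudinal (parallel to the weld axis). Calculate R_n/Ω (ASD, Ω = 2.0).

E80XX → F_EXX = 80 ksi.
Effective throat t_e = 0.707 × 0.5 = 0.3535 in.
Total length L = 3.5 in; A_we = 0.3535 × 3.5 = 1.237 in².
F_nw = 0.6 F_EXX = 0.6 × 80 = 48 ksi.
R_n = 48 × 1.237 = 59.39 kip; R_n/Ω = 59.39/2.0 = 29.69 kip.

R_n/Ω ≈ 29.7 kip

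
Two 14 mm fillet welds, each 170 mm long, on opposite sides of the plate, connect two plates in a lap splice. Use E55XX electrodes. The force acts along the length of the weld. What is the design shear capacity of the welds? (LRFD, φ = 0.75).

E55XX → F_EXX = 550 MPa.
Effective throat t_e = 0.707 × 14 = 9.898 mm.
Total length L = 340 mm; A_we = 9.898 × 340 = 3365 mm².
F_nw = 0.6 F_EXX = 0.6 × 550 = 330 MPa.
φR_n = 0.75 × 330 × 3365 × 10⁻³ = 832.9 kN.

φR_n ≈ 833 kN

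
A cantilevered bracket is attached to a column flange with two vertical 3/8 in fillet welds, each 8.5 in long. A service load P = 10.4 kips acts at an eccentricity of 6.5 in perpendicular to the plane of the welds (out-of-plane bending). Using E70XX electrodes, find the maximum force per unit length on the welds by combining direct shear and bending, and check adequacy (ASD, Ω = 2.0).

E70XX → F_EXX = 70 ksi.
L_w = 2 × 8.5 = 17 in; section modulus (unit throat) S = 2 × L²/6 = 24.08 in².
Direct shear f_v = P/L_w = 10.4/17 = 0.6118 kip/in.
Moment M = P × e = 10.4 × 6.5 = 67.6 kip·in; bending f_b = M/S = 2.807 kip/in.
f_max = √(f_v² + f_b²) = √(0.6118² + 2.807²) = 2.873 kip/in.
r_n/Ω = (1/2.0) × 0.6 × 70 × (0.707 × 0.375) = 5.568 kip/in → adequate.

f_max ≈ 2.87 kip/in; adequate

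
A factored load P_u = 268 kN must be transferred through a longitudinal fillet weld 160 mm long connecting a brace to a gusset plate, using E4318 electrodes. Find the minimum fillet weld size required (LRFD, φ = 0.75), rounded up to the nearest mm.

E43XX → F_EXX = 430 MPa.
Total weld length L = 160 mm.
Required throat t_e = P_u / (φ × 0.6 F_EXX × L) = 268 / (0.75 × 0.6 × 430 × 160 × 10⁻³) = 8.656 mm.
Required leg w = t_e / 0.707 = 12.24 mm → use 13 mm.

w = 13 mm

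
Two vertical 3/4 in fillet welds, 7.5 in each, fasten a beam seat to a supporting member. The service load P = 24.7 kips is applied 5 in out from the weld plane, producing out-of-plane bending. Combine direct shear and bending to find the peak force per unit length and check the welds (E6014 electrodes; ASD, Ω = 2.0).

E60XX → F_EXX = 60 ksi.
L_w = 2 × 7.5 = 15 in; section modulus (unit throat) S = 2 × L²/6 = 18.75 in².
Direct shear f_v = P/L_w = 24.7/15 = 1.647 kip/in.
Moment M = P × e = 24.7 × 5 = 123.5 kip·in; bending f_b = M/S = 6.587 kip/in.
f_max = √(f_v² + f_b²) = √(1.647² + 6.587²) = 6.789 kip/in.
r_n/Ω = (1/2.0) × 0.6 × 60 × (0.707 × 0.75) = 9.544 kip/in → adequate.

f_max ≈ 6.79 kip/in; adequate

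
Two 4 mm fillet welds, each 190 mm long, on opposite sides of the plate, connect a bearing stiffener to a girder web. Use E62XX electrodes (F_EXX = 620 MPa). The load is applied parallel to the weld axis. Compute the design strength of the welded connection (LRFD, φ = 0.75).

Effective throat t_e = 0.707 × 4 = 2.828 mm.
Total length L = 380 mm; A_we = 2.828 × 380 = 1075 mm².
F_nw = 0.6 F_EXX = 0.6 × 620 = 372 MPa.
φR_n = 0.75 × 372 × 1075 × 10⁻³ = 299.8 kN.

φR_n ≈ 300 kN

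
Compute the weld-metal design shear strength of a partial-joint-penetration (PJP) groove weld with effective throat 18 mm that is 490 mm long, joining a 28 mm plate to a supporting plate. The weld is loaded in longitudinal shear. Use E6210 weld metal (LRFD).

E62XX → F_EXX = 620 MPa.
Effective throat (given) t_e = 18 mm.
A_we = 18 × 490 = 8820 mm².
F_nw = 0.6 F_EXX = 372 MPa.
φR_n = 0.75 × 372 × 8820 × 10⁻³ = 2461 kN.

φR_n ≈ 2460 kN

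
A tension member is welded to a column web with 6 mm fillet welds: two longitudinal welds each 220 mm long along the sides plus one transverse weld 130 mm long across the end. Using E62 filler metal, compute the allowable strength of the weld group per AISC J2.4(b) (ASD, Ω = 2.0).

R_n/Ω ≈ 450 kN

E62XX → F_EXX = 620 MPa.
t_e = 0.707 × 6 = 4.242 mm.
R_nwl = 0.6 × 620 × 4.242 × 440 × 10⁻³ = 694.3 kN (longitudinal, 2 welds).
R_nwt = 0.6 × 620 × 4.242 × 130 × 10⁻³ = 205.1 kN (transverse, base value).
(i) R_nwl + R_nwt = 899.5 kN; (ii) 0.85 R_nwl + 1.5 R_nwt = 897.9 kN.
R_n = max = 899.5 kN [governs: (i)]; R_n/Ω = 449.7 kN.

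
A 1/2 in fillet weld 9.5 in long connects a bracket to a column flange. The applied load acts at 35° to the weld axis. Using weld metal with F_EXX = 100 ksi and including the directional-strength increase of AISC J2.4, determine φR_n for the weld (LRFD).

φR_n ≈ 184 kips

t_e = 0.707 × 0.5 = 0.3535 in; A_we = 0.3535 × 9.5 = 3.358 in².
Directional factor: 1.0 + 0.5 sin^1.5(35°) = 1.217.
F_nw = 0.6 × 100 × 1.217 = 73.03 ksi.
φR_n = 0.75 × 73.03 × 3.358 = 183.9 kips.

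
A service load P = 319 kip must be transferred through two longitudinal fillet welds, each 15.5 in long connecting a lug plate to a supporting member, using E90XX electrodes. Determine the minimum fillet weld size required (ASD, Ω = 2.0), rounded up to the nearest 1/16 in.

E90XX → F_EXX = 90 ksi.
Total weld length L = 31 in.
Required throat t_e = P × Ω / (0.6 F_EXX × L) = 319 × 2.0 / (0.6 × 90 × 31) = 0.3811 in.
Required leg w = t_e / 0.707 = 0.5391 in → use 9/16 in.

w = 9/16 in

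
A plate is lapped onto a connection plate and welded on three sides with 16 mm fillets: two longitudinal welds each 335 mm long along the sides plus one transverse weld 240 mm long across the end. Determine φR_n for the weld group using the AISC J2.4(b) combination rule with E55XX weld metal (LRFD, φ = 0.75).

φR_n ≈ 2600 kN

E55XX → F_EXX = 550 MPa.
t_e = 0.707 × 16 = 11.31 mm.
R_nwl = 0.6 × 550 × 11.31 × 670 × 10⁻³ = 2501 kN (longitudinal, 2 welds).
R_nwt = 0.6 × 550 × 11.31 × 240 × 10⁻³ = 895.9 kN (transverse, base value).
(i) R_nwl + R_nwt = 3397 kN; (ii) 0.85 R_nwl + 1.5 R_nwt = 3470 kN.
R_n = max = 3470 kN [governs: (ii)]; φR_n = 2602 kN.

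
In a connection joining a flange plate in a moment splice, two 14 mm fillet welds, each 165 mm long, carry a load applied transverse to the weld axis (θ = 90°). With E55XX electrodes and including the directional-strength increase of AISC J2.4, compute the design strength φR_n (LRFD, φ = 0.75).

φR_n ≈ 1210 kN

E55XX → F_EXX = 550 MPa.
t_e = 0.707 × 14 = 9.898 mm; A_we = 9.898 × 330 = 3266 mm².
Directional factor: 1.0 + 0.5 sin^1.5(90°) = 1.5.
F_nw = 0.6 × 550 × 1.5 = 495 MPa.
φR_n = 0.75 × 495 × 3266 × 10⁻³ = 1213 kN.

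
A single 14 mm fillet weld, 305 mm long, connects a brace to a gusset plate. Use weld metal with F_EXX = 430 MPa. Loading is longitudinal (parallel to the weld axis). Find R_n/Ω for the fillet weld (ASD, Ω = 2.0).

R_n/Ω ≈ 389 kN

Effective throat t_e = 0.707 × 14 = 9.898 mm.
Total length L = 305 mm; A_we = 9.898 × 305 = 3019 mm².
F_nw = 0.6 F_EXX = 0.6 × 430 = 258 MPa.
R_n = 258 × 3019 × 10⁻³ = 778.9 kN; R_n/Ω = 778.9/2.0 = 389.4 kN.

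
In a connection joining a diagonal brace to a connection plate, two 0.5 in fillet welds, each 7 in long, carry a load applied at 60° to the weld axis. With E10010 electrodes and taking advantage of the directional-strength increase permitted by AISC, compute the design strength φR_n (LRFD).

φR_n ≈ 312 kip

E100XX → F_EXX = 100 ksi.
t_e = 0.707 × 0.5 = 0.3535 in; A_we = 0.3535 × 14 = 4.949 in².
Directional factor: 1.0 + 0.5 sin^1.5(60°) = 1.403.
F_nw = 0.6 × 100 × 1.403 = 84.18 ksi.
φR_n = 0.75 × 84.18 × 4.949 = 312.4 kip.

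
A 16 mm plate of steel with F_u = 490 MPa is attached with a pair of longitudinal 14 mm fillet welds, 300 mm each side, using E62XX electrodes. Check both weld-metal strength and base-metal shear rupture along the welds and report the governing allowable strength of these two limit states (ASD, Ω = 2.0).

R_n/Ω ≈ 1100 kN (weld metal governs)

E62XX → F_EXX = 620 MPa.
t_e = 0.707 × 14 = 9.898 mm; L = 600 mm.
Weld metal: R_n/Ω = (1/2.0) × 0.6 × 620 × 9.898 × 600 × 10⁻³ = 1105 kN.
Base metal (shear rupture): R_n/Ω = (1/2.0) × 0.6 × 490 × 16 × 600 × 10⁻³ = 1411 kN.
Governing: weld metal.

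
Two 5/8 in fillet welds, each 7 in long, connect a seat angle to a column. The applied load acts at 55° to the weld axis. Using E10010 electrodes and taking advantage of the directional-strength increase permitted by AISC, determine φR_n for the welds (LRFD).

E100XX → F_EXX = 100 ksi.
t_e = 0.707 × 0.625 = 0.4419 in; A_we = 0.4419 × 14 = 6.186 in².
Directional factor: 1.0 + 0.5 sin^1.5(55°) = 1.371.
F_nw = 0.6 × 100 × 1.371 = 82.24 ksi.
φR_n = 0.75 × 82.24 × 6.186 = 381.6 kips.

φR_n ≈ 382 kips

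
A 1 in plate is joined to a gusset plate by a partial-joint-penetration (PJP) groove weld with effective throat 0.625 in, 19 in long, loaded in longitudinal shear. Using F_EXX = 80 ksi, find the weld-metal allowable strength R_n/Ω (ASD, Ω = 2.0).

Effective throat (given) t_e = 0.625 in.
A_we = 0.625 × 19 = 11.88 in².
F_nw = 0.6 F_EXX = 48 ksi.
R_n/Ω = (48 × 11.88) / 2.0 = 285 kips.

R_n/Ω ≈ 285 kips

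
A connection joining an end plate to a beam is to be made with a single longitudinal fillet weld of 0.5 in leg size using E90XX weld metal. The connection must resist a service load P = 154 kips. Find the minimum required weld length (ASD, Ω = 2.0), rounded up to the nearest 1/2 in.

L = 16.5 in

E90XX → F_EXX = 90 ksi.
Throat t_e = 0.707 × 0.5 = 0.3535 in.
r_n/Ω = (0.6 × 90 × 0.3535) / 2.0 = 9.544 kip/in.
L_req = P / (r_n/Ω) = 154 / 9.544 = 16.13 in total.
Round up → use L = 16.5 in.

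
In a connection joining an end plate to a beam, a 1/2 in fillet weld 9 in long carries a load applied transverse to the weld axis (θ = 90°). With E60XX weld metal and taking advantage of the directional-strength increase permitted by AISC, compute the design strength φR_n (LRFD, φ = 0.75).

E60XX → F_EXX = 60 ksi.
t_e = 0.707 × 0.5 = 0.3535 in; A_we = 0.3535 × 9 = 3.181 in².
Directional factor: 1.0 + 0.5 sin^1.5(90°) = 1.5.
F_nw = 0.6 × 60 × 1.5 = 54 ksi.
φR_n = 0.75 × 54 × 3.181 = 128.9 kips.

φR_n ≈ 129 kips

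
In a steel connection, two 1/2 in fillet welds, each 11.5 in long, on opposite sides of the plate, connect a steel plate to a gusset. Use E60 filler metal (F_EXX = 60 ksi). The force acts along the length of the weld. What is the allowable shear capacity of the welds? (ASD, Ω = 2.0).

R_n/Ω ≈ 146 kip

Effective throat t_e = 0.707 × 0.5 = 0.3535 in.
Total length L = 23 in; A_we = 0.3535 × 23 = 8.13 in².
F_nw = 0.6 F_EXX = 0.6 × 60 = 36 ksi.
R_n = 36 × 8.13 = 292.7 kip; R_n/Ω = 292.7/2.0 = 146.3 kip.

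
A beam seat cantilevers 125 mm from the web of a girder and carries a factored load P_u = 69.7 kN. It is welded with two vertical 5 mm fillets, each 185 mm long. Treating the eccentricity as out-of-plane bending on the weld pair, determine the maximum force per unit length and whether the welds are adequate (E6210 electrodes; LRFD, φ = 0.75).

E62XX → F_EXX = 620 MPa.
L_w = 2 × 185 = 370 mm; section modulus (unit throat) S = 2 × L²/6 = 11410 mm².
Direct shear f_v = P/L_w = 69.7×10³/370 = 188.4 N/mm.
Moment M = P × e = 69.7×10³ × 125 = 8712500 N·mm; bending f_b = M/S = 763.7 N/mm.
f_max = √(f_v² + f_b²) = √(188.4² + 763.7²) = 786.6 N/mm.
φr_n = 0.75 × 0.6 × 620 × (0.707 × 5) = 986.3 N/mm → adequate.

f_max ≈ 787 N/mm; adequate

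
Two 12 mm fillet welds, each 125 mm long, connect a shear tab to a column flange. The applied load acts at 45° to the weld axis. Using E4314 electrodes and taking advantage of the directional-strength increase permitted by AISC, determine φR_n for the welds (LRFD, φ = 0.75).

φR_n ≈ 532 kN

E43XX → F_EXX = 430 MPa.
t_e = 0.707 × 12 = 8.484 mm; A_we = 8.484 × 250 = 2121 mm².
Directional factor: 1.0 + 0.5 sin^1.5(45°) = 1.297.
F_nw = 0.6 × 430 × 1.297 = 334.7 MPa.
φR_n = 0.75 × 334.7 × 2121 × 10⁻³ = 532.4 kN.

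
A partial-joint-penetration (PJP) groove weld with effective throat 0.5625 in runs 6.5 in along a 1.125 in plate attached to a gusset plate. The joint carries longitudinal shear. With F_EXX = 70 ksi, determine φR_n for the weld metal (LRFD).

Effective throat (given) t_e = 0.5625 in.
A_we = 0.5625 × 6.5 = 3.656 in².
F_nw = 0.6 F_EXX = 42 ksi.
φR_n = 0.75 × 42 × 3.656 = 115.2 kips.

φR_n ≈ 115 kips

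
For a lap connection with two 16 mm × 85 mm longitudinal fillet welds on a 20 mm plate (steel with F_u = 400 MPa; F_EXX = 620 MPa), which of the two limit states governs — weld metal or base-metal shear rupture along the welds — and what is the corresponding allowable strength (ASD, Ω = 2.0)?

R_n/Ω ≈ 358 kN (weld metal governs)

t_e = 0.707 × 16 = 11.31 mm; L = 170 mm.
Weld metal: R_n/Ω = (1/2.0) × 0.6 × 620 × 11.31 × 170 × 10⁻³ = 357.7 kN.
Base metal (shear rupture): R_n/Ω = (1/2.0) × 0.6 × 400 × 20 × 170 × 10⁻³ = 408 kN.
Governing: weld metal.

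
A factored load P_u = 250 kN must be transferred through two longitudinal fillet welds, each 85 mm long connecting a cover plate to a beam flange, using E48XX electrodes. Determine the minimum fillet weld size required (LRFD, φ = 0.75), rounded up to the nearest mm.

w = 10 mm

E48XX → F_EXX = 480 MPa.
Total weld length L = 170 mm.
Required throat t_e = P_u / (φ × 0.6 F_EXX × L) = 250 / (0.75 × 0.6 × 480 × 170 × 10⁻³) = 6.808 mm.
Required leg w = t_e / 0.707 = 9.63 mm → use 10 mm.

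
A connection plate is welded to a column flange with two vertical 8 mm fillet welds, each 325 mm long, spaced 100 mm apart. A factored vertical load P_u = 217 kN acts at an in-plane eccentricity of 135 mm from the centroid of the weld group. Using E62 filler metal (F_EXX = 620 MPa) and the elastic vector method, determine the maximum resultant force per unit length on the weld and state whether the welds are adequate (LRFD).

f_max ≈ 839 N/mm; adequate

Total weld length L_w = 650 mm. Treat welds as unit-width lines.
Polar moment about centroid: J = 2[d³/12 + d(b/2)²] = 2[325³/12 + 325×50²] = 7346000 mm³.
Direct shear f_v = P/L_w = 217×10³ / 650 = 333.8 N/mm (vertical).
Torsion M = P·e = 217×10³ × 135 = 29295000 N·mm.
Critical point at (x, y) = (50, 162.5) from centroid. f_tx = M·y/J = 648 N/mm; f_ty = M·x/J = 199.4 N/mm.
Resultant f_max = √[f_tx² + (f_v + f_ty)²] = √[648² + (333.8 + 199.4)²] = 839.2 N/mm.
Capacity per unit length: φr_n = 0.75 × 0.6 × 620 × (0.707 × 8) = 1578 N/mm.
839.2 ≤ 1578 → adequate.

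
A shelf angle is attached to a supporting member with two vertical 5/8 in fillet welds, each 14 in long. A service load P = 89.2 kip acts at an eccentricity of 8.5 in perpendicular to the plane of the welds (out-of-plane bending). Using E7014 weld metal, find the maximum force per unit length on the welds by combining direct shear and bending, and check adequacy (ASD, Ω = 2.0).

f_max ≈ 12 kip/in; NOT adequate

E70XX → F_EXX = 70 ksi.
L_w = 2 × 14 = 28 in; section modulus (unit throat) S = 2 × L²/6 = 65.33 in².
Direct shear f_v = P/L_w = 89.2/28 = 3.186 kip/in.
Moment M = P × e = 89.2 × 8.5 = 758.2 kip·in; bending f_b = M/S = 11.61 kip/in.
f_max = √(f_v² + f_b²) = √(3.186² + 11.61²) = 12.03 kip/in.
r_n/Ω = (1/2.0) × 0.6 × 70 × (0.707 × 0.625) = 9.279 kip/in → NOT adequate.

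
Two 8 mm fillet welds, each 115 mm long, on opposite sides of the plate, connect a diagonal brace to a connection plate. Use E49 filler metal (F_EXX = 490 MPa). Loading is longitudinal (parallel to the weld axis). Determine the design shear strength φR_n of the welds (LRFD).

φR_n ≈ 287 kN

Effective throat t_e = 0.707 × 8 = 5.656 mm.
Total length L = 230 mm; A_we = 5.656 × 230 = 1301 mm².
F_nw = 0.6 F_EXX = 0.6 × 490 = 294 MPa.
φR_n = 0.75 × 294 × 1301 × 10⁻³ = 286.8 kN.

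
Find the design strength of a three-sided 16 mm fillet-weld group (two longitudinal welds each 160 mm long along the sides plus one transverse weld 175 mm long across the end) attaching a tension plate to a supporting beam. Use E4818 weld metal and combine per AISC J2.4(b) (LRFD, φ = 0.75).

E48XX → F_EXX = 480 MPa.
t_e = 0.707 × 16 = 11.31 mm.
R_nwl = 0.6 × 480 × 11.31 × 320 × 10⁻³ = 1043 kN (longitudinal, 2 welds).
R_nwt = 0.6 × 480 × 11.31 × 175 × 10⁻³ = 570.1 kN (transverse, base value).
(i) R_nwl + R_nwt = 1613 kN; (ii) 0.85 R_nwl + 1.5 R_nwt = 1741 kN.
R_n = max = 1741 kN [governs: (ii)]; φR_n = 1306 kN.

φR_n ≈ 1310 kN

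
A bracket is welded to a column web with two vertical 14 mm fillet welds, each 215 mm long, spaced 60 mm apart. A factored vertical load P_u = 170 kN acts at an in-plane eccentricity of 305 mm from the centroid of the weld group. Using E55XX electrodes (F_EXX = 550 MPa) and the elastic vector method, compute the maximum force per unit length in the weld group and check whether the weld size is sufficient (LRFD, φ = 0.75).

f_max ≈ 2960 N/mm; NOT adequate

Total weld length L_w = 430 mm. Treat welds as unit-width lines.
Polar moment about centroid: J = 2[d³/12 + d(b/2)²] = 2[215³/12 + 215×30²] = 2043000 mm³.
Direct shear f_v = P/L_w = 170×10³ / 430 = 395.3 N/mm (vertical).
Torsion M = P·e = 170×10³ × 305 = 51850000 N·mm.
Critical point at (x, y) = (30, 107.5) from centroid. f_tx = M·y/J = 2728 N/mm; f_ty = M·x/J = 761.2 N/mm.
Resultant f_max = √[f_tx² + (f_v + f_ty)²] = √[2728² + (395.3 + 761.2)²] = 2963 N/mm.
Capacity per unit length: φr_n = 0.75 × 0.6 × 550 × (0.707 × 14) = 2450 N/mm.
2963 > 2450 → NOT adequate.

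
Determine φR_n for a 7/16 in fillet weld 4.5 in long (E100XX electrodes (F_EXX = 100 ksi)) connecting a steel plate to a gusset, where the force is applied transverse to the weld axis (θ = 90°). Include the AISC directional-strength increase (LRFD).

t_e = 0.707 × 0.4375 = 0.3093 in; A_we = 0.3093 × 4.5 = 1.392 in².
Directional factor: 1.0 + 0.5 sin^1.5(90°) = 1.5.
F_nw = 0.6 × 100 × 1.5 = 90 ksi.
φR_n = 0.75 × 90 × 1.392 = 93.95 kips.

φR_n ≈ 94 kips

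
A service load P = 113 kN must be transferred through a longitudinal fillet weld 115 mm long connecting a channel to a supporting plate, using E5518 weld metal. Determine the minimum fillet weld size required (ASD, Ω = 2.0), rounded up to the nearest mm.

w = 9 mm

E55XX → F_EXX = 550 MPa.
Total weld length L = 115 mm.
Required throat t_e = P × Ω / (0.6 F_EXX × L) = 113 × 2.0 / (0.6 × 550 × 115 × 10⁻³) = 5.955 mm.
Required leg w = t_e / 0.707 = 8.423 mm → use 9 mm.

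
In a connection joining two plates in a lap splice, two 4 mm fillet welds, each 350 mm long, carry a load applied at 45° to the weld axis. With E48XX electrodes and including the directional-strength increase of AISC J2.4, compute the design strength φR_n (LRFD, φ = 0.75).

E48XX → F_EXX = 480 MPa.
t_e = 0.707 × 4 = 2.828 mm; A_we = 2.828 × 700 = 1980 mm².
Directional factor: 1.0 + 0.5 sin^1.5(45°) = 1.297.
F_nw = 0.6 × 480 × 1.297 = 373.6 MPa.
φR_n = 0.75 × 373.6 × 1980 × 10⁻³ = 554.7 kN.

φR_n ≈ 555 kN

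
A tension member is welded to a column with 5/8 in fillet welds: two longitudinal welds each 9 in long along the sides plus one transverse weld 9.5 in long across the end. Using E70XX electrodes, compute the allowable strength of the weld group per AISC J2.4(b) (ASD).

E70XX → F_EXX = 70 ksi.
t_e = 0.707 × 0.625 = 0.4419 in.
R_nwl = 0.6 × 70 × 0.4419 × 18 = 334.1 kip (longitudinal, 2 welds).
R_nwt = 0.6 × 70 × 0.4419 × 9.5 = 176.3 kip (transverse, base value).
(i) R_nwl + R_nwt = 510.4 kip; (ii) 0.85 R_nwl + 1.5 R_nwt = 548.4 kip.
R_n = max = 548.4 kip [governs: (ii)]; R_n/Ω = 274.2 kip.

R_n/Ω ≈ 274 kip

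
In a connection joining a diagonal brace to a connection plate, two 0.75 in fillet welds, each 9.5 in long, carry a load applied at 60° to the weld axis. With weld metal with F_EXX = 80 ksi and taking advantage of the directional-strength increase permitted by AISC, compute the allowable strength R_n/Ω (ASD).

t_e = 0.707 × 0.75 = 0.5302 in; A_we = 0.5302 × 19 = 10.07 in².
Directional factor: 1.0 + 0.5 sin^1.5(60°) = 1.403.
F_nw = 0.6 × 80 × 1.403 = 67.34 ksi.
R_n/Ω = (67.34 × 10.07) / 2.0 = 339.2 kip.

R_n/Ω ≈ 339 kip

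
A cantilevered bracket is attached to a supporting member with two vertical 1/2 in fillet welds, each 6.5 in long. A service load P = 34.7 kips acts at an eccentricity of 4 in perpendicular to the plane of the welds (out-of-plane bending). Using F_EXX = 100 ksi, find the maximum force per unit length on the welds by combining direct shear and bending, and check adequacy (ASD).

f_max ≈ 10.2 kip/in; adequate

L_w = 2 × 6.5 = 13 in; section modulus (unit throat) S = 2 × L²/6 = 14.08 in².
Direct shear f_v = P/L_w = 34.7/13 = 2.669 kip/in.
Moment M = P × e = 34.7 × 4 = 138.8 kip·in; bending f_b = M/S = 9.856 kip/in.
f_max = √(f_v² + f_b²) = √(2.669² + 9.856²) = 10.21 kip/in.
r_n/Ω = (1/2.0) × 0.6 × 100 × (0.707 × 0.5) = 10.6 kip/in → adequate.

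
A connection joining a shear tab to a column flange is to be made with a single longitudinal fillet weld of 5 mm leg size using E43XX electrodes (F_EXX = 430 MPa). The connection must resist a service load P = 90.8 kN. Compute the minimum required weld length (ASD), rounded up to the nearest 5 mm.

Throat t_e = 0.707 × 5 = 3.535 mm.
r_n/Ω = (0.6 × 430 × 3.535) / 2.0 = 456 N/mm = 0.456 kN/mm.
L_req = P / (r_n/Ω) = 90.8 / 0.456 = 199.1 mm total.
Round up → use L = 200 mm.

L = 200 mm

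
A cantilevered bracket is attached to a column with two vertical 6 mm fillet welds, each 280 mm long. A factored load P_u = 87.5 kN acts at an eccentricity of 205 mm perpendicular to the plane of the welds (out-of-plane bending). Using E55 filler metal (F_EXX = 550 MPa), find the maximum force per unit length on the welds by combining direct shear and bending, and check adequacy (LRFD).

f_max ≈ 704 N/mm; adequate

L_w = 2 × 280 = 560 mm; section modulus (unit throat) S = 2 × L²/6 = 26130 mm².
Direct shear f_v = P/L_w = 87.5×10³/560 = 156.2 N/mm.
Moment M = P × e = 87.5×10³ × 205 = 17938000 N·mm; bending f_b = M/S = 686.4 N/mm.
f_max = √(f_v² + f_b²) = √(156.2² + 686.4²) = 703.9 N/mm.
φr_n = 0.75 × 0.6 × 550 × (0.707 × 6) = 1050 N/mm → adequate.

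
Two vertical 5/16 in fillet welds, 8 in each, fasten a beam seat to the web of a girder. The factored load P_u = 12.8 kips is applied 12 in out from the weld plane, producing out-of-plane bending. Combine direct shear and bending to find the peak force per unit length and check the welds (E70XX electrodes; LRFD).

E70XX → F_EXX = 70 ksi.
L_w = 2 × 8 = 16 in; section modulus (unit throat) S = 2 × L²/6 = 21.33 in².
Direct shear f_v = P/L_w = 12.8/16 = 0.8 kip/in.
Moment M = P × e = 12.8 × 12 = 153.6 kip·in; bending f_b = M/S = 7.2 kip/in.
f_max = √(f_v² + f_b²) = √(0.8² + 7.2²) = 7.244 kip/in.
φr_n = 0.75 × 0.6 × 70 × (0.707 × 0.3125) = 6.96 kip/in → NOT adequate.

f_max ≈ 7.24 kip/in; NOT adequate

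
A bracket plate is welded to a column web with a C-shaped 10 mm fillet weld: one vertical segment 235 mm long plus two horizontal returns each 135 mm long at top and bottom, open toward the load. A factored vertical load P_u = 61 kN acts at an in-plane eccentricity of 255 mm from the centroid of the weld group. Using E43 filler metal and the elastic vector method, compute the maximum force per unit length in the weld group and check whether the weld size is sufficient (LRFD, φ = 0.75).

f_max ≈ 499 N/mm; adequate

E43XX → F_EXX = 430 MPa.
Total weld length L_w = 505 mm. Treat welds as unit-width lines.
Centroid: x̄ = 2×135×67.5 / 505 = 36.09 mm from the vertical weld.
Polar moment about centroid: J = I_x + I_y = [235³/12 + 2×135×117.5²] + [235×36.09² + 2(135³/12 + 135×31.41²)] = 5792000 mm³.
Direct shear f_v = P/L_w = 61×10³ / 505 = 120.8 N/mm (vertical).
Torsion M = P·e = 61×10³ × 255 = 15555000 N·mm.
Critical point at (x, y) = (98.91, 117.5) from centroid. f_tx = M·y/J = 315.6 N/mm; f_ty = M·x/J = 265.6 N/mm.
Resultant f_max = √[f_tx² + (f_v + f_ty)²] = √[315.6² + (120.8 + 265.6)²] = 498.9 N/mm.
Capacity per unit length: φr_n = 0.75 × 0.6 × 430 × (0.707 × 10) = 1368 N/mm.
498.9 ≤ 1368 → adequate.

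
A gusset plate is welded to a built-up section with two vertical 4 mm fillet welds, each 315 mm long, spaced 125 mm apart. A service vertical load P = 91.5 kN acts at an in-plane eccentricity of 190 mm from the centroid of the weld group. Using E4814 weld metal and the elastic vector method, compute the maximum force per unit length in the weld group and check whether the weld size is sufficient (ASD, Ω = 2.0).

f_max ≈ 458 N/mm; NOT adequate

E48XX → F_EXX = 480 MPa.
Total weld length L_w = 630 mm. Treat welds as unit-width lines.
Polar moment about centroid: J = 2[d³/12 + d(b/2)²] = 2[315³/12 + 315×62.5²] = 7670000 mm³.
Direct shear f_v = P/L_w = 91.5×10³ / 630 = 145.2 N/mm (vertical).
Torsion M = P·e = 91.5×10³ × 190 = 17385000 N·mm.
Critical point at (x, y) = (62.5, 157.5) from centroid. f_tx = M·y/J = 357 N/mm; f_ty = M·x/J = 141.7 N/mm.
Resultant f_max = √[f_tx² + (f_v + f_ty)²] = √[357² + (145.2 + 141.7)²] = 458 N/mm.
Capacity per unit length: r_n/Ω = (1/2.0) × 0.6 × 480 × (0.707 × 4) = 407.2 N/mm.
458 > 407.2 → NOT adequate.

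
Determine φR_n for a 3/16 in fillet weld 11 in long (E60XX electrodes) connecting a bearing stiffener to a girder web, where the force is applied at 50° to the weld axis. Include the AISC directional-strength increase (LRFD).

E60XX → F_EXX = 60 ksi.
t_e = 0.707 × 0.1875 = 0.1326 in; A_we = 0.1326 × 11 = 1.458 in².
Directional factor: 1.0 + 0.5 sin^1.5(50°) = 1.335.
F_nw = 0.6 × 60 × 1.335 = 48.07 ksi.
φR_n = 0.75 × 48.07 × 1.458 = 52.57 kips.

φR_n ≈ 52.6 kips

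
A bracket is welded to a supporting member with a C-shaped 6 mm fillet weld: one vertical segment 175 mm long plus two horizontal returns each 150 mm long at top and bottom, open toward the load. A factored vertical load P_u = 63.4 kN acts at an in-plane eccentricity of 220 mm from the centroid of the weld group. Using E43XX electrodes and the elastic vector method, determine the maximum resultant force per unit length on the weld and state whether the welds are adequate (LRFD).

E43XX → F_EXX = 430 MPa.
Total weld length L_w = 475 mm. Treat welds as unit-width lines.
Centroid: x̄ = 2×150×75 / 475 = 47.37 mm from the vertical weld.
Polar moment about centroid: J = I_x + I_y = [175³/12 + 2×150×87.5²] + [175×47.37² + 2(150³/12 + 150×27.63²)] = 3928000 mm³.
Direct shear f_v = P/L_w = 63.4×10³ / 475 = 133.5 N/mm (vertical).
Torsion M = P·e = 63.4×10³ × 220 = 13948000 N·mm.
Critical point at (x, y) = (102.6, 87.5) from centroid. f_tx = M·y/J = 310.7 N/mm; f_ty = M·x/J = 364.5 N/mm.
Resultant f_max = √[f_tx² + (f_v + f_ty)²] = √[310.7² + (133.5 + 364.5)²] = 586.9 N/mm.
Capacity per unit length: φr_n = 0.75 × 0.6 × 430 × (0.707 × 6) = 820.8 N/mm.
586.9 ≤ 820.8 → adequate.

f_max ≈ 587 N/mm; adequate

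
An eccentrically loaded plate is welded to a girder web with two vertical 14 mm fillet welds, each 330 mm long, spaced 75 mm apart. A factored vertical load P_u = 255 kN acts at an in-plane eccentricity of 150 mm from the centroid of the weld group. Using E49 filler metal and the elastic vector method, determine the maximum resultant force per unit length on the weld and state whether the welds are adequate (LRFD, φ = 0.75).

E49XX → F_EXX = 490 MPa.
Total weld length L_w = 660 mm. Treat welds as unit-width lines.
Polar moment about centroid: J = 2[d³/12 + d(b/2)²] = 2[330³/12 + 330×37.5²] = 6918000 mm³.
Direct shear f_v = P/L_w = 255×10³ / 660 = 386.4 N/mm (vertical).
Torsion M = P·e = 255×10³ × 150 = 38250000 N·mm.
Critical point at (x, y) = (37.5, 165) from centroid. f_tx = M·y/J = 912.3 N/mm; f_ty = M·x/J = 207.4 N/mm.
Resultant f_max = √[f_tx² + (f_v + f_ty)²] = √[912.3² + (386.4 + 207.4)²] = 1089 N/mm.
Capacity per unit length: φr_n = 0.75 × 0.6 × 490 × (0.707 × 14) = 2183 N/mm.
1089 ≤ 2183 → adequate.

f_max ≈ 1090 N/mm; adequate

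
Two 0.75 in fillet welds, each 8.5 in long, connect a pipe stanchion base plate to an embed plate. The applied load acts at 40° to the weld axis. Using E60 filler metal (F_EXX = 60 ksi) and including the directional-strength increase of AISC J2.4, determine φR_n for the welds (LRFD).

t_e = 0.707 × 0.75 = 0.5302 in; A_we = 0.5302 × 17 = 9.014 in².
Directional factor: 1.0 + 0.5 sin^1.5(40°) = 1.258.
F_nw = 0.6 × 60 × 1.258 = 45.28 ksi.
φR_n = 0.75 × 45.28 × 9.014 = 306.1 kips.

φR_n ≈ 306 kips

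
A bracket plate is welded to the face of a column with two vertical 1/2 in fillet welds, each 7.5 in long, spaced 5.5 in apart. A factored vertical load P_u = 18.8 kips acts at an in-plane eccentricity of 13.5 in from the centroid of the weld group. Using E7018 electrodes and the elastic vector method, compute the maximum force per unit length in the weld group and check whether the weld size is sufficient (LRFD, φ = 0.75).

E70XX → F_EXX = 70 ksi.
Total weld length L_w = 15 in. Treat welds as unit-width lines.
Polar moment about centroid: J = 2[d³/12 + d(b/2)²] = 2[7.5³/12 + 7.5×2.75²] = 183.8 in³.
Direct shear f_v = P/L_w = 18.8 / 15 = 1.253 kip/in (vertical).
Torsion M = P·e = 18.8 × 13.5 = 253.8 kip·in.
Critical point at (x, y) = (2.75, 3.75) from centroid. f_tx = M·y/J = 5.18 kip/in; f_ty = M·x/J = 3.798 kip/in.
Resultant f_max = √[f_tx² + (f_v + f_ty)²] = √[5.18² + (1.253 + 3.798)²] = 7.235 kip/in.
Capacity per unit length: φr_n = 0.75 × 0.6 × 70 × (0.707 × 0.5) = 11.14 kip/in.
7.235 ≤ 11.14 → adequate.

f_max ≈ 7.24 kip/in; adequate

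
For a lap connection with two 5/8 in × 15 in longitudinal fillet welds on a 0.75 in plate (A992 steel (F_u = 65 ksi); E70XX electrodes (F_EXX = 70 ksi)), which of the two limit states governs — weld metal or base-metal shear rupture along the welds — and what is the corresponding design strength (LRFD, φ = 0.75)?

t_e = 0.707 × 0.625 = 0.4419 in; L = 30 in.
Weld metal: φR_n = 0.75 × 0.6 × 70 × 0.4419 × 30 = 417.6 kip.
Base metal (shear rupture): φR_n = 0.75 × 0.6 × 65 × 0.75 × 30 = 658.1 kip.
Governing: weld metal.

φR_n ≈ 418 kip (weld metal governs)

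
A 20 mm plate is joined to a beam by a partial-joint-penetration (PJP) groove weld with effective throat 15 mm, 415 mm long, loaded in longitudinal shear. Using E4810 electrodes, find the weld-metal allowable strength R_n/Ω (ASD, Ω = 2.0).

R_n/Ω ≈ 896 kN

E48XX → F_EXX = 480 MPa.
Effective throat (given) t_e = 15 mm.
A_we = 15 × 415 = 6225 mm².
F_nw = 0.6 F_EXX = 288 MPa.
R_n/Ω = (288 × 6225) / 2.0 × 10⁻³ = 896.4 kN.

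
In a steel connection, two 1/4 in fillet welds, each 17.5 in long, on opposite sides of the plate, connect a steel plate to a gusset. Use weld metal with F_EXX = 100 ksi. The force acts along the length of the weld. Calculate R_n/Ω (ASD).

R_n/Ω ≈ 186 kips

Effective throat t_e = 0.707 × 0.25 = 0.1767 in.
Total length L = 35 in; A_we = 0.1767 × 35 = 6.186 in².
F_nw = 0.6 F_EXX = 0.6 × 100 = 60 ksi.
R_n = 60 × 6.186 = 371.2 kips; R_n/Ω = 371.2/2.0 = 185.6 kips.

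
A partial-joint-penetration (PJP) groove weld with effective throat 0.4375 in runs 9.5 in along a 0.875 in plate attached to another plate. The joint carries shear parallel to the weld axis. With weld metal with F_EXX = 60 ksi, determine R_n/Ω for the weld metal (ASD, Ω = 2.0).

Effective throat (given) t_e = 0.4375 in.
A_we = 0.4375 × 9.5 = 4.156 in².
F_nw = 0.6 F_EXX = 36 ksi.
R_n/Ω = (36 × 4.156) / 2.0 = 74.81 kips.

R_n/Ω ≈ 74.8 kips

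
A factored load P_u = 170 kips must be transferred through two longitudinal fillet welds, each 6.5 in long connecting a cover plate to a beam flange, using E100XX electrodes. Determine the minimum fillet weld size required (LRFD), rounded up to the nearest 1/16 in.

E100XX → F_EXX = 100 ksi.
Total weld length L = 13 in.
Required throat t_e = P_u / (φ × 0.6 F_EXX × L) = 170 / (0.75 × 0.6 × 100 × 13) = 0.2906 in.
Required leg w = t_e / 0.707 = 0.411 in → use 7/16 in.

w = 7/16 in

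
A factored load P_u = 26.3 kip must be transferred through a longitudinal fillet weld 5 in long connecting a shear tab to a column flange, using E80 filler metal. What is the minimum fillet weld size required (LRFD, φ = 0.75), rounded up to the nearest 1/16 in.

E80XX → F_EXX = 80 ksi.
Total weld length L = 5 in.
Required throat t_e = P_u / (φ × 0.6 F_EXX × L) = 26.3 / (0.75 × 0.6 × 80 × 5) = 0.1461 in.
Required leg w = t_e / 0.707 = 0.2067 in → use 1/4 in.

w = 1/4 in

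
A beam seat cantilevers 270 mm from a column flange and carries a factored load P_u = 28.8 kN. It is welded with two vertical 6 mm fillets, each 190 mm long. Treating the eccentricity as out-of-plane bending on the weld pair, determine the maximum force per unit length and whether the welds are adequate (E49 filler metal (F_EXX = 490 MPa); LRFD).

L_w = 2 × 190 = 380 mm; section modulus (unit throat) S = 2 × L²/6 = 12030 mm².
Direct shear f_v = P/L_w = 28.8×10³/380 = 75.79 N/mm.
Moment M = P × e = 28.8×10³ × 270 = 7776000 N·mm; bending f_b = M/S = 646.2 N/mm.
f_max = √(f_v² + f_b²) = √(75.79² + 646.2²) = 650.6 N/mm.
φr_n = 0.75 × 0.6 × 490 × (0.707 × 6) = 935.4 N/mm → adequate.

f_max ≈ 651 N/mm; adequate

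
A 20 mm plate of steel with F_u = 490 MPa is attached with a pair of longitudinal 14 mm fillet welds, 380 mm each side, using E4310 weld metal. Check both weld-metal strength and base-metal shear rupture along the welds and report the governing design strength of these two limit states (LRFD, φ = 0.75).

E43XX → F_EXX = 430 MPa.
t_e = 0.707 × 14 = 9.898 mm; L = 760 mm.
Weld metal: φR_n = 0.75 × 0.6 × 430 × 9.898 × 760 × 10⁻³ = 1456 kN.
Base metal (shear rupture): φR_n = 0.75 × 0.6 × 490 × 20 × 760 × 10⁻³ = 3352 kN.
Governing: weld metal.

φR_n ≈ 1460 kN (weld metal governs)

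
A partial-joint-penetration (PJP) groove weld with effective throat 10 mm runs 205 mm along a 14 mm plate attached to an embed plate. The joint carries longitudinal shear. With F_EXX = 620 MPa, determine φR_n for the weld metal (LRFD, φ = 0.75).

φR_n ≈ 572 kN

Effective throat (given) t_e = 10 mm.
A_we = 10 × 205 = 2050 mm².
F_nw = 0.6 F_EXX = 372 MPa.
φR_n = 0.75 × 372 × 2050 × 10⁻³ = 572 kN.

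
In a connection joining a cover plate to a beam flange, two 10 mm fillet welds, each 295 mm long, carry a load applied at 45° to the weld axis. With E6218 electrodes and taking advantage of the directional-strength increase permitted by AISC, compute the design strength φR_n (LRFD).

φR_n ≈ 1510 kN

E62XX → F_EXX = 620 MPa.
t_e = 0.707 × 10 = 7.07 mm; A_we = 7.07 × 590 = 4171 mm².
Directional factor: 1.0 + 0.5 sin^1.5(45°) = 1.297.
F_nw = 0.6 × 620 × 1.297 = 482.6 MPa.
φR_n = 0.75 × 482.6 × 4171 × 10⁻³ = 1510 kN.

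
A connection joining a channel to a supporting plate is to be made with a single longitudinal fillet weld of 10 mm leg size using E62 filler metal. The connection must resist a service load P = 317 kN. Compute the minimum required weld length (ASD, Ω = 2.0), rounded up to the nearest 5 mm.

L = 245 mm

E62XX → F_EXX = 620 MPa.
Throat t_e = 0.707 × 10 = 7.07 mm.
r_n/Ω = (0.6 × 620 × 7.07) / 2.0 = 1315 N/mm = 1.315 kN/mm.
L_req = P / (r_n/Ω) = 317 / 1.315 = 241.1 mm total.
Round up → use L = 245 mm.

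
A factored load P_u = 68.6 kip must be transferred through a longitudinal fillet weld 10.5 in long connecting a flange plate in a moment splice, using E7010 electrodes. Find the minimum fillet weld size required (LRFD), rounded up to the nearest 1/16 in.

E70XX → F_EXX = 70 ksi.
Total weld length L = 10.5 in.
Required throat t_e = P_u / (φ × 0.6 F_EXX × L) = 68.6 / (0.75 × 0.6 × 70 × 10.5) = 0.2074 in.
Required leg w = t_e / 0.707 = 0.2934 in → use 5/16 in.

w = 5/16 in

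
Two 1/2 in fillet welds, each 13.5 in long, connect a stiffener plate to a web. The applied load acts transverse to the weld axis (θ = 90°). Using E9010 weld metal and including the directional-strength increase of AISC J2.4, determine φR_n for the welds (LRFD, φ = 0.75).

φR_n ≈ 580 kips

E90XX → F_EXX = 90 ksi.
t_e = 0.707 × 0.5 = 0.3535 in; A_we = 0.3535 × 27 = 9.544 in².
Directional factor: 1.0 + 0.5 sin^1.5(90°) = 1.5.
F_nw = 0.6 × 90 × 1.5 = 81 ksi.
φR_n = 0.75 × 81 × 9.544 = 579.8 kips.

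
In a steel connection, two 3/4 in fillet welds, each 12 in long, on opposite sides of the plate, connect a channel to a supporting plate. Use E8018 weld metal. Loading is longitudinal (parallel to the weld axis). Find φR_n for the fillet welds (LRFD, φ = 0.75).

φR_n ≈ 458 kip

E80XX → F_EXX = 80 ksi.
Effective throat t_e = 0.707 × 0.75 = 0.5302 in.
Total length L = 24 in; A_we = 0.5302 × 24 = 12.73 in².
F_nw = 0.6 F_EXX = 0.6 × 80 = 48 ksi.
φR_n = 0.75 × 48 × 12.73 = 458.1 kip.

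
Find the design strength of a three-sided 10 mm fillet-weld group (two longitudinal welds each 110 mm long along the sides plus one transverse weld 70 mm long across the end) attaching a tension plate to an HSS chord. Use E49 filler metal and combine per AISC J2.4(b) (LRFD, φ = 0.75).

φR_n ≈ 455 kN

E49XX → F_EXX = 490 MPa.
t_e = 0.707 × 10 = 7.07 mm.
R_nwl = 0.6 × 490 × 7.07 × 220 × 10⁻³ = 457.3 kN (longitudinal, 2 welds).
R_nwt = 0.6 × 490 × 7.07 × 70 × 10⁻³ = 145.5 kN (transverse, base value).
(i) R_nwl + R_nwt = 602.8 kN; (ii) 0.85 R_nwl + 1.5 R_nwt = 606.9 kN.
R_n = max = 606.9 kN [governs: (ii)]; φR_n = 455.2 kN.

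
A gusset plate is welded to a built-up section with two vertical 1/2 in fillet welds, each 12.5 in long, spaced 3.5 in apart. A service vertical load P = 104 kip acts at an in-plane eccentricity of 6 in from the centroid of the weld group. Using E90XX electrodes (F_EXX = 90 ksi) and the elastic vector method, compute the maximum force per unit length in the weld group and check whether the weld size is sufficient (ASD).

Total weld length L_w = 25 in. Treat welds as unit-width lines.
Polar moment about centroid: J = 2[d³/12 + d(b/2)²] = 2[12.5³/12 + 12.5×1.75²] = 402.1 in³.
Direct shear f_v = P/L_w = 104 / 25 = 4.16 kip/in (vertical).
Torsion M = P·e = 104 × 6 = 624 kip·in.
Critical point at (x, y) = (1.75, 6.25) from centroid. f_tx = M·y/J = 9.699 kip/in; f_ty = M·x/J = 2.716 kip/in.
Resultant f_max = √[f_tx² + (f_v + f_ty)²] = √[9.699² + (4.16 + 2.716)²] = 11.89 kip/in.
Capacity per unit length: r_n/Ω = (1/2.0) × 0.6 × 90 × (0.707 × 0.5) = 9.544 kip/in.
11.89 > 9.544 → NOT adequate.

f_max ≈ 11.9 kip/in; NOT adequate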